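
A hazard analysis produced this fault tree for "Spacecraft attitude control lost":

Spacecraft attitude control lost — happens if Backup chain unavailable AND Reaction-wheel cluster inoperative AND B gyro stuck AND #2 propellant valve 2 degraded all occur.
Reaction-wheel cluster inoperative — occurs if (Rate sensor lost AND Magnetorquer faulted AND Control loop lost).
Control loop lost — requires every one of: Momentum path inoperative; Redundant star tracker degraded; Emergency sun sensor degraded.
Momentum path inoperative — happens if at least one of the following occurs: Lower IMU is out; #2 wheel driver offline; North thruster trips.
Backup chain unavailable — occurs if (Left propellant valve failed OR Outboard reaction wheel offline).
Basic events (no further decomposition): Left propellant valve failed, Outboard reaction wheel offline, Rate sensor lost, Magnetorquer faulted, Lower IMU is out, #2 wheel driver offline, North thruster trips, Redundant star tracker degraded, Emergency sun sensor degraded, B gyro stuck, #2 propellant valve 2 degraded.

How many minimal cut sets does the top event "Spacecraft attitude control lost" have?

Backup chain unavailable [OR]: union of children's cut sets → 2 cut set(s).
Momentum path inoperative [OR]: union of children's cut sets → 3 cut set(s).
Control loop lost [AND]: one cut set from each child combined → 3 × 1 × 1 = 3 cut set(s).
Reaction-wheel cluster inoperative [AND]: one cut set from each child combined → 1 × 1 × 3 = 3 cut set(s).
Spacecraft attitude control lost [AND]: one cut set from each child combined → 2 × 3 × 1 × 1 = 6 cut set(s).
Minimal cut sets: {#2 propellant valve 2 degraded, B gyro stuck, Emergency sun sensor degraded, Left propellant valve failed, Lower IMU is out, Magnetorquer faulted, Rate sensor lost, Redundant star tracker degraded}; {#2 propellant valve 2 degraded, #2 wheel driver offline, B gyro stuck, Emergency sun sensor degraded, Left propellant valve failed, Magnetorquer faulted, Rate sensor lost, Redundant star tracker degraded}; {#2 propellant valve 2 degraded, B gyro stuck, Emergency sun sensor degraded, Left propellant valve failed, Magnetorquer faulted, North thruster trips, Rate sensor lost, Redundant star tracker degraded}; {#2 propellant valve 2 degraded, B gyro stuck, Emergency sun sensor degraded, Lower IMU is out, Magnetorquer faulted, Outboard reaction wheel offline, Rate sensor lost, Redundant star tracker degraded}; {#2 propellant valve 2 degraded, #2 wheel driver offline, B gyro stuck, Emergency sun sensor degraded, Magnetorquer faulted, Outboard reaction wheel offline, Rate sensor lost, Redundant star tracker degraded}; {#2 propellant valve 2 degraded, B gyro stuck, Emergency sun sensor degraded, Magnetorquer faulted, North thruster trips, Outboard reaction wheel offline, Rate sensor lost, Redundant star tracker degraded}.

6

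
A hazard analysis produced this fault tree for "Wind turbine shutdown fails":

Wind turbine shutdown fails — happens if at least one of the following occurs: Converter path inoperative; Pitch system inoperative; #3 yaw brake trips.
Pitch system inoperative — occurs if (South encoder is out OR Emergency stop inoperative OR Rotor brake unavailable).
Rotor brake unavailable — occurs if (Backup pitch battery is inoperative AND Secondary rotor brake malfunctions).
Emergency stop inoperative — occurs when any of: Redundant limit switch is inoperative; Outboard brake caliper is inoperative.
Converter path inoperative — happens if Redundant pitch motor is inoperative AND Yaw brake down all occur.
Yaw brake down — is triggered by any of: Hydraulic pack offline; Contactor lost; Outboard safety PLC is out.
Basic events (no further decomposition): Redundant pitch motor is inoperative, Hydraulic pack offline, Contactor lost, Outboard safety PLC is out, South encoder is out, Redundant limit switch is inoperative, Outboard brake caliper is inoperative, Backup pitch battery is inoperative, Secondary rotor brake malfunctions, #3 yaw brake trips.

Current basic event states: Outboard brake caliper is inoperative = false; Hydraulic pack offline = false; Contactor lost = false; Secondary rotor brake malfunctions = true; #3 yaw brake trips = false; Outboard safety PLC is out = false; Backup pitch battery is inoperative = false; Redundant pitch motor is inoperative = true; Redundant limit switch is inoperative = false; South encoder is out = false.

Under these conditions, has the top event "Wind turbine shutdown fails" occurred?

Yaw brake down [OR]: Hydraulic pack offline=not, Contactor lost=not, Outboard safety PLC is out=not → no input occurs → does not occur.
Converter path inoperative [AND]: Redundant pitch motor is inoperative=occurs, Yaw brake down=not → not all inputs occur → does not occur.
Emergency stop inoperative [OR]: Redundant limit switch is inoperative=not, Outboard brake caliper is inoperative=not → no input occurs → does not occur.
Rotor brake unavailable [AND]: Backup pitch battery is inoperative=not, Secondary rotor brake malfunctions=occurs → not all inputs occur → does not occur.
Pitch system inoperative [OR]: South encoder is out=not, Emergency stop inoperative=not, Rotor brake unavailable=not → no input occurs → does not occur.
Wind turbine shutdown fails [OR]: Converter path inoperative=not, Pitch system inoperative=not, #3 yaw brake trips=not → no input occurs → does not occur.

No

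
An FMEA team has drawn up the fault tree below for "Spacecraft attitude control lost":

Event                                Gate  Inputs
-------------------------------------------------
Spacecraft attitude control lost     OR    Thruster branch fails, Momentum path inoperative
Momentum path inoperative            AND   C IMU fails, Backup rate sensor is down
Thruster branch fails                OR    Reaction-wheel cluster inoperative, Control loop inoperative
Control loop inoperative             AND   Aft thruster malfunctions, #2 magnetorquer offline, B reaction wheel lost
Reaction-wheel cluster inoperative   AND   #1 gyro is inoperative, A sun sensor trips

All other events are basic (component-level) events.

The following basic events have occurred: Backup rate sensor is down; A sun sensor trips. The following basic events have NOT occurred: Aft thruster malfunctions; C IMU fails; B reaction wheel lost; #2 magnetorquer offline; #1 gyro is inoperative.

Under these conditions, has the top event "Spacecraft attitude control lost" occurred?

Reaction-wheel cluster inoperative [AND]: #1 gyro is inoperative=not, A sun sensor trips=occurs → not all inputs occur → does not occur.
Control loop inoperative [AND]: Aft thruster malfunctions=not, #2 magnetorquer offline=not, B reaction wheel lost=not → not all inputs occur → does not occur.
Thruster branch fails [OR]: Reaction-wheel cluster inoperative=not, Control loop inoperative=not → no input occurs → does not occur.
Momentum path inoperative [AND]: C IMU fails=not, Backup rate sensor is down=occurs → not all inputs occur → does not occur.
Spacecraft attitude control lost [OR]: Thruster branch fails=not, Momentum path inoperative=not → no input occurs → does not occur.

No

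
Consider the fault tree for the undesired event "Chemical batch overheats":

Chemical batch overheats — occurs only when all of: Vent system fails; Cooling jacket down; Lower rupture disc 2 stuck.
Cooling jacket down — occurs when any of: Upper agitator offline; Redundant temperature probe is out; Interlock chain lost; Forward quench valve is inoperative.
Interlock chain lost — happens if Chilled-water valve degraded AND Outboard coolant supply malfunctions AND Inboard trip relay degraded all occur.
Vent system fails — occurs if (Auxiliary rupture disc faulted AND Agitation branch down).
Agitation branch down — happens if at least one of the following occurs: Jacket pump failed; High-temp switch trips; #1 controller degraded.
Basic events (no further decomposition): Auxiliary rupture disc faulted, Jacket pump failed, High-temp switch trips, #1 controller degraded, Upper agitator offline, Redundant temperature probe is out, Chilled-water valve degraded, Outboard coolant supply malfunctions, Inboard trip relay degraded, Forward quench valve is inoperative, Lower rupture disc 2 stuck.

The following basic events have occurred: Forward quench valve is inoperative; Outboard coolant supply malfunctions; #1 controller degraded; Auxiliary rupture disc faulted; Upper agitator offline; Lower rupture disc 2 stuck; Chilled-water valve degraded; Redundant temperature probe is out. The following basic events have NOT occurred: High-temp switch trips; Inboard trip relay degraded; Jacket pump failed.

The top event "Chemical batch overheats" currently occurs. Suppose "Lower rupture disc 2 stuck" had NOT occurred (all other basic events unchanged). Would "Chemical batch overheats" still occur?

No

Counterfactual: set "Lower rupture disc 2 stuck" to not occurred.
Agitation branch down [OR]: Jacket pump failed=not, High-temp switch trips=not, #1 controller degraded=occurs → at least one input occurs → occurs.
Vent system fails [AND]: Auxiliary rupture disc faulted=occurs, Agitation branch down=occurs → all inputs occur → occurs.
Interlock chain lost [AND]: Chilled-water valve degraded=occurs, Outboard coolant supply malfunctions=occurs, Inboard trip relay degraded=not → not all inputs occur → does not occur.
Cooling jacket down [OR]: Upper agitator offline=occurs, Redundant temperature probe is out=occurs, Interlock chain lost=not, Forward quench valve is inoperative=occurs → at least one input occurs → occurs.
Chemical batch overheats [AND]: Vent system fails=occurs, Cooling jacket down=occurs, Lower rupture disc 2 stuck=not → not all inputs occur → does not occur.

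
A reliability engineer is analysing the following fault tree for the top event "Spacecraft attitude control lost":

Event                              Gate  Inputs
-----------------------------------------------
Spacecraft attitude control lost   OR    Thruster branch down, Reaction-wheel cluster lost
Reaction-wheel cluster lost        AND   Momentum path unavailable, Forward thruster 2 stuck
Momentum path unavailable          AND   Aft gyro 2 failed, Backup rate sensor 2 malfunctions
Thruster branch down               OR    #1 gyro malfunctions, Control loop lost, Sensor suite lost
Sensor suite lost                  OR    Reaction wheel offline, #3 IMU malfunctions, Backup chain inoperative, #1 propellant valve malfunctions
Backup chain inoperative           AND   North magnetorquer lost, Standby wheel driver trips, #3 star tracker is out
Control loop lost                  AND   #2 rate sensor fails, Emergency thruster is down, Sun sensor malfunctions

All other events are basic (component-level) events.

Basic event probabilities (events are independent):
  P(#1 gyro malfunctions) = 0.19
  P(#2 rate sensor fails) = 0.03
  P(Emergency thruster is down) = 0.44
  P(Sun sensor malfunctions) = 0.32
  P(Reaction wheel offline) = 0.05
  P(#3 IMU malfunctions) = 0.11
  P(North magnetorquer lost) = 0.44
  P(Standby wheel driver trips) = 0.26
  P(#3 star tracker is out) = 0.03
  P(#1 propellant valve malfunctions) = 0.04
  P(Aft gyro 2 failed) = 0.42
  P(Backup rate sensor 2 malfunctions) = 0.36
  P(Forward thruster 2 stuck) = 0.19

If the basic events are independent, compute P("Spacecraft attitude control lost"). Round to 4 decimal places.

P(Control loop lost) [AND] = 0.03 × 0.44 × 0.32 = 0.004224
P(Backup chain inoperative) [AND] = 0.44 × 0.26 × 0.03 = 0.003432
P(Sensor suite lost) [OR] = 1 − (1−0.05) × (1−0.11) × (1−0.003432) × (1−0.04) = 0.191106
P(Thruster branch down) [OR] = 1 − (1−0.19) × (1−0.004224) × (1−0.191106) = 0.347563
P(Momentum path unavailable) [AND] = 0.42 × 0.36 = 0.151200
P(Reaction-wheel cluster lost) [AND] = 0.151200 × 0.19 = 0.028728
P(Spacecraft attitude control lost) [OR] = 1 − (1−0.347563) × (1−0.028728) = 0.366306
Rounded to 4 decimal places: P(Spacecraft attitude control lost) ≈ 0.3663.

0.3663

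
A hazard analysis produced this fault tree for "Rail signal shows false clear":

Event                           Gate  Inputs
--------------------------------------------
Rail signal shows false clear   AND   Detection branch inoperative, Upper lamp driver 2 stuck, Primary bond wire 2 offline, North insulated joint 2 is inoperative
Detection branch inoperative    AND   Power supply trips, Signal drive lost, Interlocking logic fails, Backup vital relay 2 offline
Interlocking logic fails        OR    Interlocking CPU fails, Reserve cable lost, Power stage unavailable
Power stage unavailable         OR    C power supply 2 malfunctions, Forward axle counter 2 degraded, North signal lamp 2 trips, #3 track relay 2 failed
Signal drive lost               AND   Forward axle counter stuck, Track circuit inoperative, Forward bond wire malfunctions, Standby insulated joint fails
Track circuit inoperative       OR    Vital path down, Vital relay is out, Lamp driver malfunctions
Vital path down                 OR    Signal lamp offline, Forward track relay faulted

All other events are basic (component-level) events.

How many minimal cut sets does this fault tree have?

24

Vital path down [OR]: union of children's cut sets → 2 cut set(s).
Track circuit inoperative [OR]: union of children's cut sets → 4 cut set(s).
Signal drive lost [AND]: one cut set from each child combined → 1 × 4 × 1 × 1 = 4 cut set(s).
Power stage unavailable [OR]: union of children's cut sets → 4 cut set(s).
Interlocking logic fails [OR]: union of children's cut sets → 6 cut set(s).
Detection branch inoperative [AND]: one cut set from each child combined → 1 × 4 × 6 × 1 = 24 cut set(s).
Rail signal shows false clear [AND]: one cut set from each child combined → 24 × 1 × 1 × 1 = 24 cut set(s).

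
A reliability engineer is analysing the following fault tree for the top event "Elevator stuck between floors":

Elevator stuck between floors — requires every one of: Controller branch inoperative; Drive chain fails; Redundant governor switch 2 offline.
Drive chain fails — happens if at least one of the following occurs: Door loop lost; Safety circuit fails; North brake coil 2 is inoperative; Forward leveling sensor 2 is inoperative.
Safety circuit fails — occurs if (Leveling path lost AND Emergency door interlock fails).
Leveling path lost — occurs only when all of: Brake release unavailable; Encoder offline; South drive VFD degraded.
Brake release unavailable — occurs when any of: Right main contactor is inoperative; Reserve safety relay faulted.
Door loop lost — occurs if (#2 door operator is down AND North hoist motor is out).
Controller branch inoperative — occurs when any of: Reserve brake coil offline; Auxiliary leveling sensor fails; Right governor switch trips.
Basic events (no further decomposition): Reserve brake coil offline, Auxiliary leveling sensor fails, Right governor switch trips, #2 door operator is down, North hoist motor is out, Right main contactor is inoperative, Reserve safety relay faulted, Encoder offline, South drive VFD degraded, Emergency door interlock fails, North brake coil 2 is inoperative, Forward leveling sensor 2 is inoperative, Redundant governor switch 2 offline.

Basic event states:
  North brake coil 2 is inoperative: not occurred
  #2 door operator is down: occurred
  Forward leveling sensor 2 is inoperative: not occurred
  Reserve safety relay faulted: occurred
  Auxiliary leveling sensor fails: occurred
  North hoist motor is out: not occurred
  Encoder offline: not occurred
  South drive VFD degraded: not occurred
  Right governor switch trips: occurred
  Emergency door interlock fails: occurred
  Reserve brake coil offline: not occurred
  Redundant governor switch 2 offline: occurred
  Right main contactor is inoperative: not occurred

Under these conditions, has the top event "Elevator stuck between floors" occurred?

No

Controller branch inoperative [OR]: Reserve brake coil offline=not, Auxiliary leveling sensor fails=occurs, Right governor switch trips=occurs → at least one input occurs → occurs.
Door loop lost [AND]: #2 door operator is down=occurs, North hoist motor is out=not → not all inputs occur → does not occur.
Brake release unavailable [OR]: Right main contactor is inoperative=not, Reserve safety relay faulted=occurs → at least one input occurs → occurs.
Leveling path lost [AND]: Brake release unavailable=occurs, Encoder offline=not, South drive VFD degraded=not → not all inputs occur → does not occur.
Safety circuit fails [AND]: Leveling path lost=not, Emergency door interlock fails=occurs → not all inputs occur → does not occur.
Drive chain fails [OR]: Door loop lost=not, Safety circuit fails=not, North brake coil 2 is inoperative=not, Forward leveling sensor 2 is inoperative=not → no input occurs → does not occur.
Elevator stuck between floors [AND]: Controller branch inoperative=occurs, Drive chain fails=not, Redundant governor switch 2 offline=occurs → not all inputs occur → does not occur.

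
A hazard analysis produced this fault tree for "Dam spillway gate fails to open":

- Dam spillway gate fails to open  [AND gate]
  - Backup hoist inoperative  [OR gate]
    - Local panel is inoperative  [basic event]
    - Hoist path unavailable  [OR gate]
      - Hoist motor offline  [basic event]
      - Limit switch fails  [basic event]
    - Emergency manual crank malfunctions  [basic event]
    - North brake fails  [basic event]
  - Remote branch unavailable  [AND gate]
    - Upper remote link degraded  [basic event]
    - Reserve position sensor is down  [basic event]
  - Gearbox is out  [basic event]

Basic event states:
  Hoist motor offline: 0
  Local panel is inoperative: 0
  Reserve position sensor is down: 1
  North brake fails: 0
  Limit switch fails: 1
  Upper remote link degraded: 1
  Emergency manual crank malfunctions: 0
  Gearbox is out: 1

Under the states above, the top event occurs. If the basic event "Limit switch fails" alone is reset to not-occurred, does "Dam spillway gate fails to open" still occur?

No

Counterfactual: set "Limit switch fails" to not occurred.
Hoist path unavailable [OR]: Hoist motor offline=not, Limit switch fails=not → no input occurs → does not occur.
Backup hoist inoperative [OR]: Local panel is inoperative=not, Hoist path unavailable=not, Emergency manual crank malfunctions=not, North brake fails=not → no input occurs → does not occur.
Remote branch unavailable [AND]: Upper remote link degraded=occurs, Reserve position sensor is down=occurs → all inputs occur → occurs.
Dam spillway gate fails to open [AND]: Backup hoist inoperative=not, Remote branch unavailable=occurs, Gearbox is out=occurs → not all inputs occur → does not occur.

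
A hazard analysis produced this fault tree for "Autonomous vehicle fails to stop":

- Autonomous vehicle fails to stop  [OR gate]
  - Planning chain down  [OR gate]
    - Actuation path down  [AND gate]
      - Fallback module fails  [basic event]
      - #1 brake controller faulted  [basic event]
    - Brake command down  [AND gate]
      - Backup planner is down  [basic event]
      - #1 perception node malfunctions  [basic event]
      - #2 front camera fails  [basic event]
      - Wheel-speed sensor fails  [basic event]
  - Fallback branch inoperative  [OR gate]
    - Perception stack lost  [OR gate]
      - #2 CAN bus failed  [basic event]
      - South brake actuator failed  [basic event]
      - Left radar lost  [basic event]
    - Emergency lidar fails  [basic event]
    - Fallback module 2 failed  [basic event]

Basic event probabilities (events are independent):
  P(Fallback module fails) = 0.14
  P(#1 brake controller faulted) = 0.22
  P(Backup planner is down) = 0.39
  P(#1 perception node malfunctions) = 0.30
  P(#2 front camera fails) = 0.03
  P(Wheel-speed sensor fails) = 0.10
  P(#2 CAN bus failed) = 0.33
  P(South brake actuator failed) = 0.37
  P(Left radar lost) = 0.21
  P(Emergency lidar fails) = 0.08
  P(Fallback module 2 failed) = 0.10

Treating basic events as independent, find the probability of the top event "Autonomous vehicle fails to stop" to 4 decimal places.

0.7325

P(Actuation path down) [AND] = 0.14 × 0.22 = 0.030800
P(Brake command down) [AND] = 0.39 × 0.30 × 0.03 × 0.10 = 0.000351
P(Planning chain down) [OR] = 1 − (1−0.030800) × (1−0.000351) = 0.031140
P(Perception stack lost) [OR] = 1 − (1−0.33) × (1−0.37) × (1−0.21) = 0.666541
P(Fallback branch inoperative) [OR] = 1 − (1−0.666541) × (1−0.08) × (1−0.10) = 0.723896
P(Autonomous vehicle fails to stop) [OR] = 1 − (1−0.031140) × (1−0.723896) = 0.732494
Rounded to 4 decimal places: P(Autonomous vehicle fails to stop) ≈ 0.7325.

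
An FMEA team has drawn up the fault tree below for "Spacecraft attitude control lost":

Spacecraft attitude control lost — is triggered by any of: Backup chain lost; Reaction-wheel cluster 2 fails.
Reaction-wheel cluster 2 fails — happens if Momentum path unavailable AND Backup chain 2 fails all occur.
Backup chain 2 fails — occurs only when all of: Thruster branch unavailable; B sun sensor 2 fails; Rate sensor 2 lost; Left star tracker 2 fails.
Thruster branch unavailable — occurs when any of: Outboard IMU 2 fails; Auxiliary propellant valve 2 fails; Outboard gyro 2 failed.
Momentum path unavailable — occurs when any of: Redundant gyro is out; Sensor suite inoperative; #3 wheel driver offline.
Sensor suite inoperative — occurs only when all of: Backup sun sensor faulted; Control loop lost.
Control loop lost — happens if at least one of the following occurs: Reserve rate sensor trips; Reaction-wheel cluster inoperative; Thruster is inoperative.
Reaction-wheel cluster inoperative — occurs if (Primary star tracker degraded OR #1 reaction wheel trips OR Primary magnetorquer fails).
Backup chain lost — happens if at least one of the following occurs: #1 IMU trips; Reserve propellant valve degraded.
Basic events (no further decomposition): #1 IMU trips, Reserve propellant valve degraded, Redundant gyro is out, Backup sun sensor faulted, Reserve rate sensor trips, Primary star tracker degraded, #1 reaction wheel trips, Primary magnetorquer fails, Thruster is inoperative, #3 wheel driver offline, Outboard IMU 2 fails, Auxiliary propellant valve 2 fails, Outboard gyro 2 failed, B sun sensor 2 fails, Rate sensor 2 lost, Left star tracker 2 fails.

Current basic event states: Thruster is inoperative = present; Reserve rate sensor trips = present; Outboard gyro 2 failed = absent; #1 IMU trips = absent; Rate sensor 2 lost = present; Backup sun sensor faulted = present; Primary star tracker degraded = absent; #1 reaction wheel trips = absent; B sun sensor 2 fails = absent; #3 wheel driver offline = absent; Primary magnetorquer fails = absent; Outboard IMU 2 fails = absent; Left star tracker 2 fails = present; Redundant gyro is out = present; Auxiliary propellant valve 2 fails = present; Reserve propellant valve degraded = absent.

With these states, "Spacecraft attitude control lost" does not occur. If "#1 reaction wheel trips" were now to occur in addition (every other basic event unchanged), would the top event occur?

No

Counterfactual: set "#1 reaction wheel trips" to occurred.
Backup chain lost [OR]: #1 IMU trips=not, Reserve propellant valve degraded=not → no input occurs → does not occur.
Reaction-wheel cluster inoperative [OR]: Primary star tracker degraded=not, #1 reaction wheel trips=occurs, Primary magnetorquer fails=not → at least one input occurs → occurs.
Control loop lost [OR]: Reserve rate sensor trips=occurs, Reaction-wheel cluster inoperative=occurs, Thruster is inoperative=occurs → at least one input occurs → occurs.
Sensor suite inoperative [AND]: Backup sun sensor faulted=occurs, Control loop lost=occurs → all inputs occur → occurs.
Momentum path unavailable [OR]: Redundant gyro is out=occurs, Sensor suite inoperative=occurs, #3 wheel driver offline=not → at least one input occurs → occurs.
Thruster branch unavailable [OR]: Outboard IMU 2 fails=not, Auxiliary propellant valve 2 fails=occurs, Outboard gyro 2 failed=not → at least one input occurs → occurs.
Backup chain 2 fails [AND]: Thruster branch unavailable=occurs, B sun sensor 2 fails=not, Rate sensor 2 lost=occurs, Left star tracker 2 fails=occurs → not all inputs occur → does not occur.
Reaction-wheel cluster 2 fails [AND]: Momentum path unavailable=occurs, Backup chain 2 fails=not → not all inputs occur → does not occur.
Spacecraft attitude control lost [OR]: Backup chain lost=not, Reaction-wheel cluster 2 fails=not → no input occurs → does not occur.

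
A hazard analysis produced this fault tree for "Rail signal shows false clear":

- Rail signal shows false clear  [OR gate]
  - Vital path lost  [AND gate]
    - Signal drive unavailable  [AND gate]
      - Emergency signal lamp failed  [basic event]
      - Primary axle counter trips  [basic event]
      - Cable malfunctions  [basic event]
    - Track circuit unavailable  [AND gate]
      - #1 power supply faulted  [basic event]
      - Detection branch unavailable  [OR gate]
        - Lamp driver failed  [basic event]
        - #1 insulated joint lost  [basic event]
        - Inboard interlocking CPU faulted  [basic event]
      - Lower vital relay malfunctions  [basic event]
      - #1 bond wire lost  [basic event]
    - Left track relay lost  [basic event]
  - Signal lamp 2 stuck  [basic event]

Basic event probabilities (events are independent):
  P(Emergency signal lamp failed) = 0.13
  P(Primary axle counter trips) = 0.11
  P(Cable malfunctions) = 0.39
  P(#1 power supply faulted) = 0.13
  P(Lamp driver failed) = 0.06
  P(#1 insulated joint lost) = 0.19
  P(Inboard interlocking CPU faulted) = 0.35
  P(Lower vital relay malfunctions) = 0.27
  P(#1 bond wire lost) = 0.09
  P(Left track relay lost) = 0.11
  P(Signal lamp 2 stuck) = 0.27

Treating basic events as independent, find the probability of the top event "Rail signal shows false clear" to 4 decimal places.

0.2700

P(Signal drive unavailable) [AND] = 0.13 × 0.11 × 0.39 = 0.005577
P(Detection branch unavailable) [OR] = 1 − (1−0.06) × (1−0.19) × (1−0.35) = 0.505090
P(Track circuit unavailable) [AND] = 0.13 × 0.505090 × 0.27 × 0.09 = 0.001596
P(Vital path lost) [AND] = 0.005577 × 0.001596 × 0.11 = 0.000001
P(Rail signal shows false clear) [OR] = 1 − (1−0.000001) × (1−0.27) = 0.270001
Rounded to 4 decimal places: P(Rail signal shows false clear) ≈ 0.2700.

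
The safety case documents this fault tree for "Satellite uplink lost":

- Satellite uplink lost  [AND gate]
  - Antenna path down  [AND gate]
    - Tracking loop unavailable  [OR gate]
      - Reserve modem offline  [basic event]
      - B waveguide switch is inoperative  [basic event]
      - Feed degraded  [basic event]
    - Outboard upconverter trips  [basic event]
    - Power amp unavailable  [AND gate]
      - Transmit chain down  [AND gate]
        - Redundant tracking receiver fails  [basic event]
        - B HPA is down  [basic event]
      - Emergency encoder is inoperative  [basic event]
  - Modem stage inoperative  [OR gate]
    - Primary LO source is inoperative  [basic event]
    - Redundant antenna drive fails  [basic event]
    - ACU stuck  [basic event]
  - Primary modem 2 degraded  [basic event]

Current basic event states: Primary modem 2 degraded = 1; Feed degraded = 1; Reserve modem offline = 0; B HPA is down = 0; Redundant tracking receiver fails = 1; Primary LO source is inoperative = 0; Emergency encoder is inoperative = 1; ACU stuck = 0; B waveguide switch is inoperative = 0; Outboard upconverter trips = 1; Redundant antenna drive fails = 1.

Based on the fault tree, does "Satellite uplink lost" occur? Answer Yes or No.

Tracking loop unavailable [OR]: Reserve modem offline=not, B waveguide switch is inoperative=not, Feed degraded=occurs → at least one input occurs → occurs.
Transmit chain down [AND]: Redundant tracking receiver fails=occurs, B HPA is down=not → not all inputs occur → does not occur.
Power amp unavailable [AND]: Transmit chain down=not, Emergency encoder is inoperative=occurs → not all inputs occur → does not occur.
Antenna path down [AND]: Tracking loop unavailable=occurs, Outboard upconverter trips=occurs, Power amp unavailable=not → not all inputs occur → does not occur.
Modem stage inoperative [OR]: Primary LO source is inoperative=not, Redundant antenna drive fails=occurs, ACU stuck=not → at least one input occurs → occurs.
Satellite uplink lost [AND]: Antenna path down=not, Modem stage inoperative=occurs, Primary modem 2 degraded=occurs → not all inputs occur → does not occur.

No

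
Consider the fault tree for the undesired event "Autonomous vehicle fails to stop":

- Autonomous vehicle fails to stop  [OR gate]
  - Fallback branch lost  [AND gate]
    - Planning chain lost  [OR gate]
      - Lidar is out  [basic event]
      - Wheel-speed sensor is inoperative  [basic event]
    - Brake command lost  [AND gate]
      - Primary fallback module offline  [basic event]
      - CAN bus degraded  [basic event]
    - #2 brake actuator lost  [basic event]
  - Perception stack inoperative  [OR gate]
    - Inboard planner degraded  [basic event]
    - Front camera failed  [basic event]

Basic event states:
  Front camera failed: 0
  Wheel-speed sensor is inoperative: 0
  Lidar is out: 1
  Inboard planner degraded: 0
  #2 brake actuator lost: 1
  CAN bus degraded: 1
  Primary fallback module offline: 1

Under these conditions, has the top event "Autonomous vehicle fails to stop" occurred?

Yes

Planning chain lost [OR]: Lidar is out=occurs, Wheel-speed sensor is inoperative=not → at least one input occurs → occurs.
Brake command lost [AND]: Primary fallback module offline=occurs, CAN bus degraded=occurs → all inputs occur → occurs.
Fallback branch lost [AND]: Planning chain lost=occurs, Brake command lost=occurs, #2 brake actuator lost=occurs → all inputs occur → occurs.
Perception stack inoperative [OR]: Inboard planner degraded=not, Front camera failed=not → no input occurs → does not occur.
Autonomous vehicle fails to stop [OR]: Fallback branch lost=occurs, Perception stack inoperative=not → at least one input occurs → occurs.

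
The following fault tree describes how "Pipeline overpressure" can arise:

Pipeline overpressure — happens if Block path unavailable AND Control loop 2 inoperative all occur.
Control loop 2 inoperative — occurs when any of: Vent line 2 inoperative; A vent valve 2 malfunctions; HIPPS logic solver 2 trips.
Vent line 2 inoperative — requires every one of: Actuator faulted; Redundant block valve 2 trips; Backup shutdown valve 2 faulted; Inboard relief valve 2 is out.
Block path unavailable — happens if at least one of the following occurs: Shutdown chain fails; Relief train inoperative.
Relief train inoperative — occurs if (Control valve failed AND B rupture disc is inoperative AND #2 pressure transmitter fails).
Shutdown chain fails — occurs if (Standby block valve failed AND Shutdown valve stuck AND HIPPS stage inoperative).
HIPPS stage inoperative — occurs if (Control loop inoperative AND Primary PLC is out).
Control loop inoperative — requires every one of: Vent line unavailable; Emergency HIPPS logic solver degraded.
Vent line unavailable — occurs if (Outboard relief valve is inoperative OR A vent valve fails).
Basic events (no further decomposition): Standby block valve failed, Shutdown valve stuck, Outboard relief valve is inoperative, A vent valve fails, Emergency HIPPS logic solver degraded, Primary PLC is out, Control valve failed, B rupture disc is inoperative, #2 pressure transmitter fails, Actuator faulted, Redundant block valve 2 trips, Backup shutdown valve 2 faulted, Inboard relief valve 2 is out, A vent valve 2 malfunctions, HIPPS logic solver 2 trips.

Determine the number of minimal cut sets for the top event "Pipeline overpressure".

Vent line unavailable [OR]: union of children's cut sets → 2 cut set(s).
Control loop inoperative [AND]: one cut set from each child combined → 2 × 1 = 2 cut set(s).
HIPPS stage inoperative [AND]: one cut set from each child combined → 2 × 1 = 2 cut set(s).
Shutdown chain fails [AND]: one cut set from each child combined → 1 × 1 × 2 = 2 cut set(s).
Relief train inoperative [AND]: one cut set from each child combined → 1 × 1 × 1 = 1 cut set(s).
Block path unavailable [OR]: union of children's cut sets → 3 cut set(s).
Vent line 2 inoperative [AND]: one cut set from each child combined → 1 × 1 × 1 × 1 = 1 cut set(s).
Control loop 2 inoperative [OR]: union of children's cut sets → 3 cut set(s).
Pipeline overpressure [AND]: one cut set from each child combined → 3 × 3 = 9 cut set(s).
Minimal cut sets: {Actuator faulted, Backup shutdown valve 2 faulted, Emergency HIPPS logic solver degraded, Inboard relief valve 2 is out, Outboard relief valve is inoperative, Primary PLC is out, Redundant block valve 2 trips, Shutdown valve stuck, Standby block valve failed}; {A vent valve 2 malfunctions, Emergency HIPPS logic solver degraded, Outboard relief valve is inoperative, Primary PLC is out, Shutdown valve stuck, Standby block valve failed}; {Emergency HIPPS logic solver degraded, HIPPS logic solver 2 trips, Outboard relief valve is inoperative, Primary PLC is out, Shutdown valve stuck, Standby block valve failed}; {A vent valve fails, Actuator faulted, Backup shutdown valve 2 faulted, Emergency HIPPS logic solver degraded, Inboard relief valve 2 is out, Primary PLC is out, Redundant block valve 2 trips, Shutdown valve stuck, Standby block valve failed}; {A vent valve 2 malfunctions, A vent valve fails, Emergency HIPPS logic solver degraded, Primary PLC is out, Shutdown valve stuck, Standby block valve failed}; {A vent valve fails, Emergency HIPPS logic solver degraded, HIPPS logic solver 2 trips, Primary PLC is out, Shutdown valve stuck, Standby block valve failed}; {#2 pressure transmitter fails, Actuator faulted, B rupture disc is inoperative, Backup shutdown valve 2 faulted, Control valve failed, Inboard relief valve 2 is out, Redundant block valve 2 trips}; {#2 pressure transmitter fails, A vent valve 2 malfunctions, B rupture disc is inoperative, Control valve failed}; {#2 pressure transmitter fails, B rupture disc is inoperative, Control valve failed, HIPPS logic solver 2 trips}.

9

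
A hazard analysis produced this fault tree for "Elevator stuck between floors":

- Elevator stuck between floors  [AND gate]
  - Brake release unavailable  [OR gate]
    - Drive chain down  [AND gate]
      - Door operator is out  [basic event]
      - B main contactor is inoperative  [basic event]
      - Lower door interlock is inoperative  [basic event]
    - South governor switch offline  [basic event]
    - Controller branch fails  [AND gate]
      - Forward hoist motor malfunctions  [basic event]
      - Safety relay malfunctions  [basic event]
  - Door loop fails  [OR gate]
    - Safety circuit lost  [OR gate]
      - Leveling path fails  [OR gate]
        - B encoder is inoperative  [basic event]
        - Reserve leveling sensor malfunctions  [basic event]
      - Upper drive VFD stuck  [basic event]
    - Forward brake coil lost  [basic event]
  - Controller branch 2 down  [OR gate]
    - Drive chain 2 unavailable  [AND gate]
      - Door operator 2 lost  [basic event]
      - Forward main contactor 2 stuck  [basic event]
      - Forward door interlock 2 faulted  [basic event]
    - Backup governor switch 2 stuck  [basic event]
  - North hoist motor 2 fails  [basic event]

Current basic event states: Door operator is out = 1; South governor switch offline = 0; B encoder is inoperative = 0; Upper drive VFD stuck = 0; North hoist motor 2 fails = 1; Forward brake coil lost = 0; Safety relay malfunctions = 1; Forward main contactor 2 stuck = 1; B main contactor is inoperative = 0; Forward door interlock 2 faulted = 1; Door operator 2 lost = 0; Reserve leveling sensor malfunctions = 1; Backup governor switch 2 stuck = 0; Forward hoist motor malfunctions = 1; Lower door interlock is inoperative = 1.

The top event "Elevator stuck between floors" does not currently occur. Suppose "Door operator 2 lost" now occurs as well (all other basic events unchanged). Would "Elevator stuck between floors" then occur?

Counterfactual: set "Door operator 2 lost" to occurred.
Drive chain down [AND]: Door operator is out=occurs, B main contactor is inoperative=not, Lower door interlock is inoperative=occurs → not all inputs occur → does not occur.
Controller branch fails [AND]: Forward hoist motor malfunctions=occurs, Safety relay malfunctions=occurs → all inputs occur → occurs.
Brake release unavailable [OR]: Drive chain down=not, South governor switch offline=not, Controller branch fails=occurs → at least one input occurs → occurs.
Leveling path fails [OR]: B encoder is inoperative=not, Reserve leveling sensor malfunctions=occurs → at least one input occurs → occurs.
Safety circuit lost [OR]: Leveling path fails=occurs, Upper drive VFD stuck=not → at least one input occurs → occurs.
Door loop fails [OR]: Safety circuit lost=occurs, Forward brake coil lost=not → at least one input occurs → occurs.
Drive chain 2 unavailable [AND]: Door operator 2 lost=occurs, Forward main contactor 2 stuck=occurs, Forward door interlock 2 faulted=occurs → all inputs occur → occurs.
Controller branch 2 down [OR]: Drive chain 2 unavailable=occurs, Backup governor switch 2 stuck=not → at least one input occurs → occurs.
Elevator stuck between floors [AND]: Brake release unavailable=occurs, Door loop fails=occurs, Controller branch 2 down=occurs, North hoist motor 2 fails=occurs → all inputs occur → occurs.

Yes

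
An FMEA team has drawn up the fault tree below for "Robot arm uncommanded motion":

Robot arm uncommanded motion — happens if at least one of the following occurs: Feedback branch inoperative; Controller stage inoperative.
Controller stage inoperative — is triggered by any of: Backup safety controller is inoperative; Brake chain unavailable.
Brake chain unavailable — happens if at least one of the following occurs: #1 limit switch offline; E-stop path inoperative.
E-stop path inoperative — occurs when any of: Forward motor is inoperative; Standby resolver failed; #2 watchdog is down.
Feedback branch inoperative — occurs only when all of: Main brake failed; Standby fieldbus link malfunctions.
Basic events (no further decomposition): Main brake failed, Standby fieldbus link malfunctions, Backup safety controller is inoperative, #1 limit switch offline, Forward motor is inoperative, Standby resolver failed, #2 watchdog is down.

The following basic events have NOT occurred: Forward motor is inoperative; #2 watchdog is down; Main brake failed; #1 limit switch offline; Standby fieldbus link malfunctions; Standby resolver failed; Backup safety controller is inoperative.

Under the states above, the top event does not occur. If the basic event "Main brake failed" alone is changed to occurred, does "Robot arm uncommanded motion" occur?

Counterfactual: set "Main brake failed" to occurred.
Feedback branch inoperative [AND]: Main brake failed=occurs, Standby fieldbus link malfunctions=not → not all inputs occur → does not occur.
E-stop path inoperative [OR]: Forward motor is inoperative=not, Standby resolver failed=not, #2 watchdog is down=not → no input occurs → does not occur.
Brake chain unavailable [OR]: #1 limit switch offline=not, E-stop path inoperative=not → no input occurs → does not occur.
Controller stage inoperative [OR]: Backup safety controller is inoperative=not, Brake chain unavailable=not → no input occurs → does not occur.
Robot arm uncommanded motion [OR]: Feedback branch inoperative=not, Controller stage inoperative=not → no input occurs → does not occur.

No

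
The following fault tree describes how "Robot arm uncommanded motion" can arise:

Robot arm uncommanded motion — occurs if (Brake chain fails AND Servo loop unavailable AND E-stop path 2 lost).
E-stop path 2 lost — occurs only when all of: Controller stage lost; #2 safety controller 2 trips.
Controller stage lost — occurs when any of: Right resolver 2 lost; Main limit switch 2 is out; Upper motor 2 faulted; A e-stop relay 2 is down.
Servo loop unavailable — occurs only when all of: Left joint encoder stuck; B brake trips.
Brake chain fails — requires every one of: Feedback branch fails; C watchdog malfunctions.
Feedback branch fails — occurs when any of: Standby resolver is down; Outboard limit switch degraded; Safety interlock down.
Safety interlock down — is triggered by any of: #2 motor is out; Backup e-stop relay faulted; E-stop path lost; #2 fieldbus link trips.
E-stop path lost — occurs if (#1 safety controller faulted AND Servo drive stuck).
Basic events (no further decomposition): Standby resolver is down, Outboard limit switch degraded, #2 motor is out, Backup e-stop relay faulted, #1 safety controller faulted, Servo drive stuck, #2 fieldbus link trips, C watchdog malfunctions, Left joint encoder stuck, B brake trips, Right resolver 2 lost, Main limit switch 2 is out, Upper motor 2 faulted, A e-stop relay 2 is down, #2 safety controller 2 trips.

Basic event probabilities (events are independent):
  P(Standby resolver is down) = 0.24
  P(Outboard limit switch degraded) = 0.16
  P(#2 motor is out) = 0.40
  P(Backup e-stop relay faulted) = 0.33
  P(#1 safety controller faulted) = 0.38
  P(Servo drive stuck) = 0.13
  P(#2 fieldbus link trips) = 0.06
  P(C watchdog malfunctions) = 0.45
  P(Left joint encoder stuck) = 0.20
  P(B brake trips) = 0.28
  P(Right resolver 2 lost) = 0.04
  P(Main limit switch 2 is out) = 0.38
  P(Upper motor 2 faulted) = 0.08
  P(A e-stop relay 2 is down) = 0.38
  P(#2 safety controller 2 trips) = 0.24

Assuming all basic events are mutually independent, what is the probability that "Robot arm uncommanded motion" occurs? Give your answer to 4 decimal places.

0.0031

P(E-stop path lost) [AND] = 0.38 × 0.13 = 0.049400
P(Safety interlock down) [OR] = 1 − (1−0.40) × (1−0.33) × (1−0.049400) × (1−0.06) = 0.640787
P(Feedback branch fails) [OR] = 1 − (1−0.24) × (1−0.16) × (1−0.640787) = 0.770678
P(Brake chain fails) [AND] = 0.770678 × 0.45 = 0.346805
P(Servo loop unavailable) [AND] = 0.20 × 0.28 = 0.056000
P(Controller stage lost) [OR] = 1 − (1−0.04) × (1−0.38) × (1−0.08) × (1−0.38) = 0.660498
P(E-stop path 2 lost) [AND] = 0.660498 × 0.24 = 0.158520
P(Robot arm uncommanded motion) [AND] = 0.346805 × 0.056000 × 0.158520 = 0.003079
Rounded to 4 decimal places: P(Robot arm uncommanded motion) ≈ 0.0031.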